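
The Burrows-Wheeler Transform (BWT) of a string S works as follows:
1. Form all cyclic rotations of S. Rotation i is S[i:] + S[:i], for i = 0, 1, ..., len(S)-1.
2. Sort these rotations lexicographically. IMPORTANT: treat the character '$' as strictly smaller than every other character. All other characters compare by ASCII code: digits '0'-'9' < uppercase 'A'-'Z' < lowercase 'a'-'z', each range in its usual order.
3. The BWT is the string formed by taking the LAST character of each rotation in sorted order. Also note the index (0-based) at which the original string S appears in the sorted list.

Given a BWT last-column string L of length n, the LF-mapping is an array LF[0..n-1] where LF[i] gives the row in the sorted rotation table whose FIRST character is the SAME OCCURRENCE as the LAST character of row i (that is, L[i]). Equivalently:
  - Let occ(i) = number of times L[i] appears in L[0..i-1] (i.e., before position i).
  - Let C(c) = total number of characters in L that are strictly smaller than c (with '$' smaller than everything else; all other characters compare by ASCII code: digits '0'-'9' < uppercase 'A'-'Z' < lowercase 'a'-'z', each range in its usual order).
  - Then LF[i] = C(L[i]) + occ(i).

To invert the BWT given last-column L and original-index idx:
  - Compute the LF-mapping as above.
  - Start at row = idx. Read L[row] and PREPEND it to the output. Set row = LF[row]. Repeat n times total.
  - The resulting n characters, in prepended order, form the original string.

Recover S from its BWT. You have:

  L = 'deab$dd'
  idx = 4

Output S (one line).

Answer: ddeabd$

Derivation:
LF mapping: 3 6 1 2 0 4 5
Walk LF starting at row 4, prepending L[row]:
  step 1: row=4, L[4]='$', prepend. Next row=LF[4]=0
  step 2: row=0, L[0]='d', prepend. Next row=LF[0]=3
  step 3: row=3, L[3]='b', prepend. Next row=LF[3]=2
  step 4: row=2, L[2]='a', prepend. Next row=LF[2]=1
  step 5: row=1, L[1]='e', prepend. Next row=LF[1]=6
  step 6: row=6, L[6]='d', prepend. Next row=LF[6]=5
  step 7: row=5, L[5]='d', prepend. Next row=LF[5]=4
Reversed output: ddeabd$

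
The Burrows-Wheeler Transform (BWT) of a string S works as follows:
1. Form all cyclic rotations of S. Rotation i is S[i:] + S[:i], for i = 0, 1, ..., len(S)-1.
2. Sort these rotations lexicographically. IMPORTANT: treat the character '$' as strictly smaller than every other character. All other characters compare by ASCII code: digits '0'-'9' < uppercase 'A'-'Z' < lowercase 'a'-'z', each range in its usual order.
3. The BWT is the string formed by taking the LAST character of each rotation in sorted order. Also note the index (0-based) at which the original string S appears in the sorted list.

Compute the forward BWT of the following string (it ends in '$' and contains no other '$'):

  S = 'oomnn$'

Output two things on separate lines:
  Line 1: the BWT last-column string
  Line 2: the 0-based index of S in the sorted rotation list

Answer: nonmo$
5

Derivation:
All 6 rotations (rotation i = S[i:]+S[:i]):
  rot[0] = oomnn$
  rot[1] = omnn$o
  rot[2] = mnn$oo
  rot[3] = nn$oom
  rot[4] = n$oomn
  rot[5] = $oomnn
Sorted (with $ < everything):
  sorted[0] = $oomnn  (last char: 'n')
  sorted[1] = mnn$oo  (last char: 'o')
  sorted[2] = n$oomn  (last char: 'n')
  sorted[3] = nn$oom  (last char: 'm')
  sorted[4] = omnn$o  (last char: 'o')
  sorted[5] = oomnn$  (last char: '$')
Last column: nonmo$
Original string S is at sorted index 5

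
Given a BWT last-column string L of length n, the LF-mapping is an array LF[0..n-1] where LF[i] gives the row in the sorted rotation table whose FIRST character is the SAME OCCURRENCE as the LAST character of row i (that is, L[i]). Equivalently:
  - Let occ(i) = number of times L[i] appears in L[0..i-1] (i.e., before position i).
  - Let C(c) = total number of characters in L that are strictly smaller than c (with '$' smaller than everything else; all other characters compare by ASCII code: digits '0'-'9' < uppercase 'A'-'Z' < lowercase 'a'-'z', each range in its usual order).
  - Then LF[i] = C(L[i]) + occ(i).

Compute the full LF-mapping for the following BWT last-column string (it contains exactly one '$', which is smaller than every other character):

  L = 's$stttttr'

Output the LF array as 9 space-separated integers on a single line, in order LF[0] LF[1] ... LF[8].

Answer: 2 0 3 4 5 6 7 8 1

Derivation:
Char counts: '$':1, 'r':1, 's':2, 't':5
C (first-col start): C('$')=0, C('r')=1, C('s')=2, C('t')=4
L[0]='s': occ=0, LF[0]=C('s')+0=2+0=2
L[1]='$': occ=0, LF[1]=C('$')+0=0+0=0
L[2]='s': occ=1, LF[2]=C('s')+1=2+1=3
L[3]='t': occ=0, LF[3]=C('t')+0=4+0=4
L[4]='t': occ=1, LF[4]=C('t')+1=4+1=5
L[5]='t': occ=2, LF[5]=C('t')+2=4+2=6
L[6]='t': occ=3, LF[6]=C('t')+3=4+3=7
L[7]='t': occ=4, LF[7]=C('t')+4=4+4=8
L[8]='r': occ=0, LF[8]=C('r')+0=1+0=1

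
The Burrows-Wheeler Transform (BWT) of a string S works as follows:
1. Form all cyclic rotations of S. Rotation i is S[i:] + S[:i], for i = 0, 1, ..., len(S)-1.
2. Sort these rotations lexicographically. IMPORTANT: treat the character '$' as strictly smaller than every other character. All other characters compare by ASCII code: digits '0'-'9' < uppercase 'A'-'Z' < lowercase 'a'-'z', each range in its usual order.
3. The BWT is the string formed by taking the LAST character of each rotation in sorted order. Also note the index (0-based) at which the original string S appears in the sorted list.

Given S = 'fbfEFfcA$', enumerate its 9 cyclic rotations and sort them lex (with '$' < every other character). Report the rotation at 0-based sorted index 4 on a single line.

Answer: bfEFfcA$f

Derivation:
All 9 rotations (rotation i = S[i:]+S[:i]):
  rot[0] = fbfEFfcA$
  rot[1] = bfEFfcA$f
  rot[2] = fEFfcA$fb
  rot[3] = EFfcA$fbf
  rot[4] = FfcA$fbfE
  rot[5] = fcA$fbfEF
  rot[6] = cA$fbfEFf
  rot[7] = A$fbfEFfc
  rot[8] = $fbfEFfcA
Sorted (with $ < everything):
  sorted[0] = $fbfEFfcA
  sorted[1] = A$fbfEFfc
  sorted[2] = EFfcA$fbf
  sorted[3] = FfcA$fbfE
  sorted[4] = bfEFfcA$f
  sorted[5] = cA$fbfEFf
  sorted[6] = fEFfcA$fb
  sorted[7] = fbfEFfcA$
  sorted[8] = fcA$fbfEF
sorted[4] = bfEFfcA$f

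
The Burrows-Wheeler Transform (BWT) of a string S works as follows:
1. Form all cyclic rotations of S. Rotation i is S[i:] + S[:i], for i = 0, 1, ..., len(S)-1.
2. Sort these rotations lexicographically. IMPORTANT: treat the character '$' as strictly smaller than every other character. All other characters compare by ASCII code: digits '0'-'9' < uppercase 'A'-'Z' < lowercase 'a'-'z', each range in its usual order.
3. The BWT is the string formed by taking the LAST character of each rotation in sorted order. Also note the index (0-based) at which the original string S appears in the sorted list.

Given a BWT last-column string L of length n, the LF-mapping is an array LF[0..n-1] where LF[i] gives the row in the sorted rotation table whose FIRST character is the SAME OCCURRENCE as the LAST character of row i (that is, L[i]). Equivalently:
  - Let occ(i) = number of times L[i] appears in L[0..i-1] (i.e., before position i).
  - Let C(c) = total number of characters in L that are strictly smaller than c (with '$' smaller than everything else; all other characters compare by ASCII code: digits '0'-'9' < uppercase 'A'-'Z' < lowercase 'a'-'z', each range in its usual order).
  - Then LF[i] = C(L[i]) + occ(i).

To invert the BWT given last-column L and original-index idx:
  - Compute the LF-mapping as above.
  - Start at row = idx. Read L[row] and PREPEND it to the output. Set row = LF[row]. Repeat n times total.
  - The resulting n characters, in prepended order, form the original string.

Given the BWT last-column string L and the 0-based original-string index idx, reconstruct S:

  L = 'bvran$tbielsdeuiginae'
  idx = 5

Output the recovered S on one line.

Answer: disintegraunbelievab$

Derivation:
LF mapping: 3 20 16 1 14 0 18 4 10 6 13 17 5 7 19 11 9 12 15 2 8
Walk LF starting at row 5, prepending L[row]:
  step 1: row=5, L[5]='$', prepend. Next row=LF[5]=0
  step 2: row=0, L[0]='b', prepend. Next row=LF[0]=3
  step 3: row=3, L[3]='a', prepend. Next row=LF[3]=1
  step 4: row=1, L[1]='v', prepend. Next row=LF[1]=20
  step 5: row=20, L[20]='e', prepend. Next row=LF[20]=8
  step 6: row=8, L[8]='i', prepend. Next row=LF[8]=10
  step 7: row=10, L[10]='l', prepend. Next row=LF[10]=13
  step 8: row=13, L[13]='e', prepend. Next row=LF[13]=7
  step 9: row=7, L[7]='b', prepend. Next row=LF[7]=4
  step 10: row=4, L[4]='n', prepend. Next row=LF[4]=14
  step 11: row=14, L[14]='u', prepend. Next row=LF[14]=19
  step 12: row=19, L[19]='a', prepend. Next row=LF[19]=2
  step 13: row=2, L[2]='r', prepend. Next row=LF[2]=16
  step 14: row=16, L[16]='g', prepend. Next row=LF[16]=9
  step 15: row=9, L[9]='e', prepend. Next row=LF[9]=6
  step 16: row=6, L[6]='t', prepend. Next row=LF[6]=18
  step 17: row=18, L[18]='n', prepend. Next row=LF[18]=15
  step 18: row=15, L[15]='i', prepend. Next row=LF[15]=11
  step 19: row=11, L[11]='s', prepend. Next row=LF[11]=17
  step 20: row=17, L[17]='i', prepend. Next row=LF[17]=12
  step 21: row=12, L[12]='d', prepend. Next row=LF[12]=5
Reversed output: disintegraunbelievab$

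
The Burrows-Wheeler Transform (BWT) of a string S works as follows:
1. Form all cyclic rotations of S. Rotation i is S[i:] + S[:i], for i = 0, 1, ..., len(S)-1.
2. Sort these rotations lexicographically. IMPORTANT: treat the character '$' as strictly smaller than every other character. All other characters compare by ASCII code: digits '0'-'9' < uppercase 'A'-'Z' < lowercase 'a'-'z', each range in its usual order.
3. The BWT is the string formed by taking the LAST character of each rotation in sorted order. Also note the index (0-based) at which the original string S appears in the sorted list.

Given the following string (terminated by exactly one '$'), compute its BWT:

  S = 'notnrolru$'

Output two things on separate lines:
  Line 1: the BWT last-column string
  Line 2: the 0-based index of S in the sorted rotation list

Answer: uo$trnnlor
2

Derivation:
All 10 rotations (rotation i = S[i:]+S[:i]):
  rot[0] = notnrolru$
  rot[1] = otnrolru$n
  rot[2] = tnrolru$no
  rot[3] = nrolru$not
  rot[4] = rolru$notn
  rot[5] = olru$notnr
  rot[6] = lru$notnro
  rot[7] = ru$notnrol
  rot[8] = u$notnrolr
  rot[9] = $notnrolru
Sorted (with $ < everything):
  sorted[0] = $notnrolru  (last char: 'u')
  sorted[1] = lru$notnro  (last char: 'o')
  sorted[2] = notnrolru$  (last char: '$')
  sorted[3] = nrolru$not  (last char: 't')
  sorted[4] = olru$notnr  (last char: 'r')
  sorted[5] = otnrolru$n  (last char: 'n')
  sorted[6] = rolru$notn  (last char: 'n')
  sorted[7] = ru$notnrol  (last char: 'l')
  sorted[8] = tnrolru$no  (last char: 'o')
  sorted[9] = u$notnrolr  (last char: 'r')
Last column: uo$trnnlor
Original string S is at sorted index 2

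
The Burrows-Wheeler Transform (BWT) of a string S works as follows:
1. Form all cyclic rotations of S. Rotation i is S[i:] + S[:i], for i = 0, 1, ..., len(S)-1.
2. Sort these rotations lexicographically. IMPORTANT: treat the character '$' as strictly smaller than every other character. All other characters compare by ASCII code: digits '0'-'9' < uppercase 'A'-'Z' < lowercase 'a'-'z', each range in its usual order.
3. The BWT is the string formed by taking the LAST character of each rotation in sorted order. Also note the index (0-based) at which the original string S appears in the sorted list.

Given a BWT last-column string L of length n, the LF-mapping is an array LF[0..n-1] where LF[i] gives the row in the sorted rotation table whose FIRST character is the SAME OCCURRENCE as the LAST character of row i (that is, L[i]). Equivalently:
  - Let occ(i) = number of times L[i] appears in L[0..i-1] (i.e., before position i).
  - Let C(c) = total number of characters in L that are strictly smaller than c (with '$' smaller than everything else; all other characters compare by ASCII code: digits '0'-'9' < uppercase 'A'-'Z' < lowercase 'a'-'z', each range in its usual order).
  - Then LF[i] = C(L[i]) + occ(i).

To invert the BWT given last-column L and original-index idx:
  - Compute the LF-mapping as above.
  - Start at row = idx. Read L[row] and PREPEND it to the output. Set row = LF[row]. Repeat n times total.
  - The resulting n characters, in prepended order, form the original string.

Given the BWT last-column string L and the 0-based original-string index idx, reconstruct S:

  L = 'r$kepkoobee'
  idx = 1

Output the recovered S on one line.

LF mapping: 10 0 5 2 9 6 7 8 1 3 4
Walk LF starting at row 1, prepending L[row]:
  step 1: row=1, L[1]='$', prepend. Next row=LF[1]=0
  step 2: row=0, L[0]='r', prepend. Next row=LF[0]=10
  step 3: row=10, L[10]='e', prepend. Next row=LF[10]=4
  step 4: row=4, L[4]='p', prepend. Next row=LF[4]=9
  step 5: row=9, L[9]='e', prepend. Next row=LF[9]=3
  step 6: row=3, L[3]='e', prepend. Next row=LF[3]=2
  step 7: row=2, L[2]='k', prepend. Next row=LF[2]=5
  step 8: row=5, L[5]='k', prepend. Next row=LF[5]=6
  step 9: row=6, L[6]='o', prepend. Next row=LF[6]=7
  step 10: row=7, L[7]='o', prepend. Next row=LF[7]=8
  step 11: row=8, L[8]='b', prepend. Next row=LF[8]=1
Reversed output: bookkeeper$

Answer: bookkeeper$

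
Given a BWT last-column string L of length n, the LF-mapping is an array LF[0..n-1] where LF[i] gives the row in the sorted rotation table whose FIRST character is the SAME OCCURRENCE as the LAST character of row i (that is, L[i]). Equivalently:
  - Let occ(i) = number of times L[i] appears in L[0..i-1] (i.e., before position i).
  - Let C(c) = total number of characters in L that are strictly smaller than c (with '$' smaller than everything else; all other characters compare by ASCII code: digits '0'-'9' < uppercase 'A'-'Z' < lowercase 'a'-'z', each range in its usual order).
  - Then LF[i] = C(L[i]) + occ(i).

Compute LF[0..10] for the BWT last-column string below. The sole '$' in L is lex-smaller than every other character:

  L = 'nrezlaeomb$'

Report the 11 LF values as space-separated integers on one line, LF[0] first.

Char counts: '$':1, 'a':1, 'b':1, 'e':2, 'l':1, 'm':1, 'n':1, 'o':1, 'r':1, 'z':1
C (first-col start): C('$')=0, C('a')=1, C('b')=2, C('e')=3, C('l')=5, C('m')=6, C('n')=7, C('o')=8, C('r')=9, C('z')=10
L[0]='n': occ=0, LF[0]=C('n')+0=7+0=7
L[1]='r': occ=0, LF[1]=C('r')+0=9+0=9
L[2]='e': occ=0, LF[2]=C('e')+0=3+0=3
L[3]='z': occ=0, LF[3]=C('z')+0=10+0=10
L[4]='l': occ=0, LF[4]=C('l')+0=5+0=5
L[5]='a': occ=0, LF[5]=C('a')+0=1+0=1
L[6]='e': occ=1, LF[6]=C('e')+1=3+1=4
L[7]='o': occ=0, LF[7]=C('o')+0=8+0=8
L[8]='m': occ=0, LF[8]=C('m')+0=6+0=6
L[9]='b': occ=0, LF[9]=C('b')+0=2+0=2
L[10]='$': occ=0, LF[10]=C('$')+0=0+0=0

Answer: 7 9 3 10 5 1 4 8 6 2 0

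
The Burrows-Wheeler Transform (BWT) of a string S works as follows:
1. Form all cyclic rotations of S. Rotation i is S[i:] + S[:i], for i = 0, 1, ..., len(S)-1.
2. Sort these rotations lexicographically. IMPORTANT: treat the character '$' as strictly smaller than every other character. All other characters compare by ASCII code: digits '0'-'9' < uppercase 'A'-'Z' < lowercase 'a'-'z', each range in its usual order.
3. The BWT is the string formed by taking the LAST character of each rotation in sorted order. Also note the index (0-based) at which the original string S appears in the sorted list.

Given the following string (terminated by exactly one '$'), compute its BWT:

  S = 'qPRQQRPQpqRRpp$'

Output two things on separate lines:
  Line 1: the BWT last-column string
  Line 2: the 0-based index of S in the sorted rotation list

All 15 rotations (rotation i = S[i:]+S[:i]):
  rot[0] = qPRQQRPQpqRRpp$
  rot[1] = PRQQRPQpqRRpp$q
  rot[2] = RQQRPQpqRRpp$qP
  rot[3] = QQRPQpqRRpp$qPR
  rot[4] = QRPQpqRRpp$qPRQ
  rot[5] = RPQpqRRpp$qPRQQ
  rot[6] = PQpqRRpp$qPRQQR
  rot[7] = QpqRRpp$qPRQQRP
  rot[8] = pqRRpp$qPRQQRPQ
  rot[9] = qRRpp$qPRQQRPQp
  rot[10] = RRpp$qPRQQRPQpq
  rot[11] = Rpp$qPRQQRPQpqR
  rot[12] = pp$qPRQQRPQpqRR
  rot[13] = p$qPRQQRPQpqRRp
  rot[14] = $qPRQQRPQpqRRpp
Sorted (with $ < everything):
  sorted[0] = $qPRQQRPQpqRRpp  (last char: 'p')
  sorted[1] = PQpqRRpp$qPRQQR  (last char: 'R')
  sorted[2] = PRQQRPQpqRRpp$q  (last char: 'q')
  sorted[3] = QQRPQpqRRpp$qPR  (last char: 'R')
  sorted[4] = QRPQpqRRpp$qPRQ  (last char: 'Q')
  sorted[5] = QpqRRpp$qPRQQRP  (last char: 'P')
  sorted[6] = RPQpqRRpp$qPRQQ  (last char: 'Q')
  sorted[7] = RQQRPQpqRRpp$qP  (last char: 'P')
  sorted[8] = RRpp$qPRQQRPQpq  (last char: 'q')
  sorted[9] = Rpp$qPRQQRPQpqR  (last char: 'R')
  sorted[10] = p$qPRQQRPQpqRRp  (last char: 'p')
  sorted[11] = pp$qPRQQRPQpqRR  (last char: 'R')
  sorted[12] = pqRRpp$qPRQQRPQ  (last char: 'Q')
  sorted[13] = qPRQQRPQpqRRpp$  (last char: '$')
  sorted[14] = qRRpp$qPRQQRPQp  (last char: 'p')
Last column: pRqRQPQPqRpRQ$p
Original string S is at sorted index 13

Answer: pRqRQPQPqRpRQ$p
13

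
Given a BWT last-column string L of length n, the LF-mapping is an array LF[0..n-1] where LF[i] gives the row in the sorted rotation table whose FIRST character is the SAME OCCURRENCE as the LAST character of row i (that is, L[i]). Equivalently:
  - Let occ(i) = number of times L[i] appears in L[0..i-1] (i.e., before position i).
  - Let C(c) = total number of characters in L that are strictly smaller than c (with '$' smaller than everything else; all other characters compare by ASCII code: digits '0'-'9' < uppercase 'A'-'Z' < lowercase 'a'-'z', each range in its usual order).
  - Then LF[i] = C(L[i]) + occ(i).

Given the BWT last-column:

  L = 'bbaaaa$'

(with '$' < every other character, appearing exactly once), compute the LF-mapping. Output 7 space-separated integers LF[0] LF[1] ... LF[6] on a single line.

Char counts: '$':1, 'a':4, 'b':2
C (first-col start): C('$')=0, C('a')=1, C('b')=5
L[0]='b': occ=0, LF[0]=C('b')+0=5+0=5
L[1]='b': occ=1, LF[1]=C('b')+1=5+1=6
L[2]='a': occ=0, LF[2]=C('a')+0=1+0=1
L[3]='a': occ=1, LF[3]=C('a')+1=1+1=2
L[4]='a': occ=2, LF[4]=C('a')+2=1+2=3
L[5]='a': occ=3, LF[5]=C('a')+3=1+3=4
L[6]='$': occ=0, LF[6]=C('$')+0=0+0=0

Answer: 5 6 1 2 3 4 0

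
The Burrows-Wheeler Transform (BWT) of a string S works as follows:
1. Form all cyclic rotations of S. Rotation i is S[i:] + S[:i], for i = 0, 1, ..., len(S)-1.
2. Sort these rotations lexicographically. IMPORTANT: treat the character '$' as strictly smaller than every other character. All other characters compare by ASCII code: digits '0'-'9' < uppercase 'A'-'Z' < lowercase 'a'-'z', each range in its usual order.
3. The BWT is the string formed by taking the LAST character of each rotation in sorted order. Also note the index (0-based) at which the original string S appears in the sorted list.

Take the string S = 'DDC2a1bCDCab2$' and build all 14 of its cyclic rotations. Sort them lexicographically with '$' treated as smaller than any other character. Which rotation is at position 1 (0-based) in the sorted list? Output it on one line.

All 14 rotations (rotation i = S[i:]+S[:i]):
  rot[0] = DDC2a1bCDCab2$
  rot[1] = DC2a1bCDCab2$D
  rot[2] = C2a1bCDCab2$DD
  rot[3] = 2a1bCDCab2$DDC
  rot[4] = a1bCDCab2$DDC2
  rot[5] = 1bCDCab2$DDC2a
  rot[6] = bCDCab2$DDC2a1
  rot[7] = CDCab2$DDC2a1b
  rot[8] = DCab2$DDC2a1bC
  rot[9] = Cab2$DDC2a1bCD
  rot[10] = ab2$DDC2a1bCDC
  rot[11] = b2$DDC2a1bCDCa
  rot[12] = 2$DDC2a1bCDCab
  rot[13] = $DDC2a1bCDCab2
Sorted (with $ < everything):
  sorted[0] = $DDC2a1bCDCab2
  sorted[1] = 1bCDCab2$DDC2a
  sorted[2] = 2$DDC2a1bCDCab
  sorted[3] = 2a1bCDCab2$DDC
  sorted[4] = C2a1bCDCab2$DD
  sorted[5] = CDCab2$DDC2a1b
  sorted[6] = Cab2$DDC2a1bCD
  sorted[7] = DC2a1bCDCab2$D
  sorted[8] = DCab2$DDC2a1bC
  sorted[9] = DDC2a1bCDCab2$
  sorted[10] = a1bCDCab2$DDC2
  sorted[11] = ab2$DDC2a1bCDC
  sorted[12] = b2$DDC2a1bCDCa
  sorted[13] = bCDCab2$DDC2a1
sorted[1] = 1bCDCab2$DDC2a

Answer: 1bCDCab2$DDC2a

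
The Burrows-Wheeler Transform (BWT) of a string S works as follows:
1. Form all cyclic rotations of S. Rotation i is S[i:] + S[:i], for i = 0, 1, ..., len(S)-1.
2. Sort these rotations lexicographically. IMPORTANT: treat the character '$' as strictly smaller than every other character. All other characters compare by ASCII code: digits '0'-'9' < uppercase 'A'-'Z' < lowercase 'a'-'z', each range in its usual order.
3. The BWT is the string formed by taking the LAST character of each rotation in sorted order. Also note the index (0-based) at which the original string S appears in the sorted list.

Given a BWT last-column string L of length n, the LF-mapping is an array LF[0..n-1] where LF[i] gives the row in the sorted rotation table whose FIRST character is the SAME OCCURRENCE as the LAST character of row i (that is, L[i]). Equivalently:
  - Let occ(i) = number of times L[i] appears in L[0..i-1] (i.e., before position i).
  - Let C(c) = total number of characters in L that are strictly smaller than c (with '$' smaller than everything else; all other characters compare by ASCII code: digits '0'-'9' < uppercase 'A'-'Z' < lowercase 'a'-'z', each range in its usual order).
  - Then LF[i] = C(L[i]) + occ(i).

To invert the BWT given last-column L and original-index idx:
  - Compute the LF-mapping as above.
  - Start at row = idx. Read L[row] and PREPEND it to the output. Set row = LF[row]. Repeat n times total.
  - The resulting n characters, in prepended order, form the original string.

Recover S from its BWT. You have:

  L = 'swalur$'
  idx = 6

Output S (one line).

Answer: walrus$

Derivation:
LF mapping: 4 6 1 2 5 3 0
Walk LF starting at row 6, prepending L[row]:
  step 1: row=6, L[6]='$', prepend. Next row=LF[6]=0
  step 2: row=0, L[0]='s', prepend. Next row=LF[0]=4
  step 3: row=4, L[4]='u', prepend. Next row=LF[4]=5
  step 4: row=5, L[5]='r', prepend. Next row=LF[5]=3
  step 5: row=3, L[3]='l', prepend. Next row=LF[3]=2
  step 6: row=2, L[2]='a', prepend. Next row=LF[2]=1
  step 7: row=1, L[1]='w', prepend. Next row=LF[1]=6
Reversed output: walrus$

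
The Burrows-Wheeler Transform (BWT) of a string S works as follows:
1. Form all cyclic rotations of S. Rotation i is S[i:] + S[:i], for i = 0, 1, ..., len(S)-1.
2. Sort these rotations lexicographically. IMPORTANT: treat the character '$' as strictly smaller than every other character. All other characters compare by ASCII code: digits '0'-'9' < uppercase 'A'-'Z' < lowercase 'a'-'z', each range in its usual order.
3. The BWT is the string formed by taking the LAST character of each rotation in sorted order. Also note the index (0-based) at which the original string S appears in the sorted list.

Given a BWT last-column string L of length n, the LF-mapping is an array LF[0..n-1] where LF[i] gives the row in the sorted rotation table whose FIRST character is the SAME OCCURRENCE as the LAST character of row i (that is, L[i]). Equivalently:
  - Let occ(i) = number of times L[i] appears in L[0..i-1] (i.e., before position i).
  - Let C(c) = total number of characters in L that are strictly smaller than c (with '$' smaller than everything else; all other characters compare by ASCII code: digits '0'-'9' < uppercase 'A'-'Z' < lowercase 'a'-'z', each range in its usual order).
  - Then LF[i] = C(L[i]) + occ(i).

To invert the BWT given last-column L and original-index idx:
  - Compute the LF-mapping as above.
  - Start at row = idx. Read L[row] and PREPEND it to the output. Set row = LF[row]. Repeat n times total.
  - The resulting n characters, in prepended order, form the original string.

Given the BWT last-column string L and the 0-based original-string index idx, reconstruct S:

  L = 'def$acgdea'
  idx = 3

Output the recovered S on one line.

LF mapping: 4 6 8 0 1 3 9 5 7 2
Walk LF starting at row 3, prepending L[row]:
  step 1: row=3, L[3]='$', prepend. Next row=LF[3]=0
  step 2: row=0, L[0]='d', prepend. Next row=LF[0]=4
  step 3: row=4, L[4]='a', prepend. Next row=LF[4]=1
  step 4: row=1, L[1]='e', prepend. Next row=LF[1]=6
  step 5: row=6, L[6]='g', prepend. Next row=LF[6]=9
  step 6: row=9, L[9]='a', prepend. Next row=LF[9]=2
  step 7: row=2, L[2]='f', prepend. Next row=LF[2]=8
  step 8: row=8, L[8]='e', prepend. Next row=LF[8]=7
  step 9: row=7, L[7]='d', prepend. Next row=LF[7]=5
  step 10: row=5, L[5]='c', prepend. Next row=LF[5]=3
Reversed output: cdefagead$

Answer: cdefagead$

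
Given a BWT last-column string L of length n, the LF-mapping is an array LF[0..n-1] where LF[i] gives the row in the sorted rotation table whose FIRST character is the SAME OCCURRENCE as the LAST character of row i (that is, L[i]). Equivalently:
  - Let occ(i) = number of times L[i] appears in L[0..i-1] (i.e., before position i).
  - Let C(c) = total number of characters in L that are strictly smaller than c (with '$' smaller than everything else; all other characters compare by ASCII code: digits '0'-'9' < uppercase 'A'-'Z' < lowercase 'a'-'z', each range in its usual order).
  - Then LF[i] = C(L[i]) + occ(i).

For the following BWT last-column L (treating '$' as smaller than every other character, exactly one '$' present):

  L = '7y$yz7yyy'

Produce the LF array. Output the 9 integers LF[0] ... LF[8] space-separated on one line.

Answer: 1 3 0 4 8 2 5 6 7

Derivation:
Char counts: '$':1, '7':2, 'y':5, 'z':1
C (first-col start): C('$')=0, C('7')=1, C('y')=3, C('z')=8
L[0]='7': occ=0, LF[0]=C('7')+0=1+0=1
L[1]='y': occ=0, LF[1]=C('y')+0=3+0=3
L[2]='$': occ=0, LF[2]=C('$')+0=0+0=0
L[3]='y': occ=1, LF[3]=C('y')+1=3+1=4
L[4]='z': occ=0, LF[4]=C('z')+0=8+0=8
L[5]='7': occ=1, LF[5]=C('7')+1=1+1=2
L[6]='y': occ=2, LF[6]=C('y')+2=3+2=5
L[7]='y': occ=3, LF[7]=C('y')+3=3+3=6
L[8]='y': occ=4, LF[8]=C('y')+4=3+4=7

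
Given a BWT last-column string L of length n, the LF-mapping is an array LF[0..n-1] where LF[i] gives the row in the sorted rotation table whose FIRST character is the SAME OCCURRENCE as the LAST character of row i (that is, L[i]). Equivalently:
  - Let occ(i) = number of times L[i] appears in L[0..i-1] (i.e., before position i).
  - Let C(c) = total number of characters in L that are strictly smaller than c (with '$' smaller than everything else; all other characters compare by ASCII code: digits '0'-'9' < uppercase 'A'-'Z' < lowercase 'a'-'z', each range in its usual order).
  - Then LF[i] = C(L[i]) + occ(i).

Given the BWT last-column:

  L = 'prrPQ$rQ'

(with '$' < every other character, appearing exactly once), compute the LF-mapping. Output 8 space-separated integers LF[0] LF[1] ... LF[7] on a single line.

Answer: 4 5 6 1 2 0 7 3

Derivation:
Char counts: '$':1, 'P':1, 'Q':2, 'p':1, 'r':3
C (first-col start): C('$')=0, C('P')=1, C('Q')=2, C('p')=4, C('r')=5
L[0]='p': occ=0, LF[0]=C('p')+0=4+0=4
L[1]='r': occ=0, LF[1]=C('r')+0=5+0=5
L[2]='r': occ=1, LF[2]=C('r')+1=5+1=6
L[3]='P': occ=0, LF[3]=C('P')+0=1+0=1
L[4]='Q': occ=0, LF[4]=C('Q')+0=2+0=2
L[5]='$': occ=0, LF[5]=C('$')+0=0+0=0
L[6]='r': occ=2, LF[6]=C('r')+2=5+2=7
L[7]='Q': occ=1, LF[7]=C('Q')+1=2+1=3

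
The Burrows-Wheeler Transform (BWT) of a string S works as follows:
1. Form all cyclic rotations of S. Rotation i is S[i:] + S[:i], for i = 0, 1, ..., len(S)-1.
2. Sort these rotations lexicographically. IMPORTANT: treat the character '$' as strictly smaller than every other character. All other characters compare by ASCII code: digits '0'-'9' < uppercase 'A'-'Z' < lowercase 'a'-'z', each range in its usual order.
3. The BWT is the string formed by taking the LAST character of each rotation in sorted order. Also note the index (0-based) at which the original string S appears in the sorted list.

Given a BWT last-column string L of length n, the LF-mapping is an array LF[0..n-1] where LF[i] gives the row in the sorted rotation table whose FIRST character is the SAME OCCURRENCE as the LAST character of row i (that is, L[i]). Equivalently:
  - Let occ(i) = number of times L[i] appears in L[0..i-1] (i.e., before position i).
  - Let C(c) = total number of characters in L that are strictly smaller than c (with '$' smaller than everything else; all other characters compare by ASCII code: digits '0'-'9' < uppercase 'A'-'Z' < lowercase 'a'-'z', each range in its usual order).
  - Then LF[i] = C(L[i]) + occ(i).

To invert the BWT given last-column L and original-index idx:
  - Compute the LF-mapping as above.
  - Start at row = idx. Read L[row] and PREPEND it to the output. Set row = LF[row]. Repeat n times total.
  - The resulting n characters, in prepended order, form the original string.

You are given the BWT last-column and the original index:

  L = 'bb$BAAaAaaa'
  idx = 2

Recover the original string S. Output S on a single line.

LF mapping: 9 10 0 4 1 2 5 3 6 7 8
Walk LF starting at row 2, prepending L[row]:
  step 1: row=2, L[2]='$', prepend. Next row=LF[2]=0
  step 2: row=0, L[0]='b', prepend. Next row=LF[0]=9
  step 3: row=9, L[9]='a', prepend. Next row=LF[9]=7
  step 4: row=7, L[7]='A', prepend. Next row=LF[7]=3
  step 5: row=3, L[3]='B', prepend. Next row=LF[3]=4
  step 6: row=4, L[4]='A', prepend. Next row=LF[4]=1
  step 7: row=1, L[1]='b', prepend. Next row=LF[1]=10
  step 8: row=10, L[10]='a', prepend. Next row=LF[10]=8
  step 9: row=8, L[8]='a', prepend. Next row=LF[8]=6
  step 10: row=6, L[6]='a', prepend. Next row=LF[6]=5
  step 11: row=5, L[5]='A', prepend. Next row=LF[5]=2
Reversed output: AaaabABAab$

Answer: AaaabABAab$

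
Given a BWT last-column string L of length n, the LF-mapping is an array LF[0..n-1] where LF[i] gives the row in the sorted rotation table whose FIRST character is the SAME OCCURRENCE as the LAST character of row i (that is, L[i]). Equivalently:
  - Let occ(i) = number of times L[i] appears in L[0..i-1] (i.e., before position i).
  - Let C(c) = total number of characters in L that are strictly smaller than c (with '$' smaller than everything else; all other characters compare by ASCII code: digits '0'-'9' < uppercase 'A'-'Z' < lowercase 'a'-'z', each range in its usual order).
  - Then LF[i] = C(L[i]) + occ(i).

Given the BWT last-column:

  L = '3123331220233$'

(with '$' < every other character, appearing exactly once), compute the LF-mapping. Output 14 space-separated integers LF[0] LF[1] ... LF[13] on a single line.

Answer: 8 2 4 9 10 11 3 5 6 1 7 12 13 0

Derivation:
Char counts: '$':1, '0':1, '1':2, '2':4, '3':6
C (first-col start): C('$')=0, C('0')=1, C('1')=2, C('2')=4, C('3')=8
L[0]='3': occ=0, LF[0]=C('3')+0=8+0=8
L[1]='1': occ=0, LF[1]=C('1')+0=2+0=2
L[2]='2': occ=0, LF[2]=C('2')+0=4+0=4
L[3]='3': occ=1, LF[3]=C('3')+1=8+1=9
L[4]='3': occ=2, LF[4]=C('3')+2=8+2=10
L[5]='3': occ=3, LF[5]=C('3')+3=8+3=11
L[6]='1': occ=1, LF[6]=C('1')+1=2+1=3
L[7]='2': occ=1, LF[7]=C('2')+1=4+1=5
L[8]='2': occ=2, LF[8]=C('2')+2=4+2=6
L[9]='0': occ=0, LF[9]=C('0')+0=1+0=1
L[10]='2': occ=3, LF[10]=C('2')+3=4+3=7
L[11]='3': occ=4, LF[11]=C('3')+4=8+4=12
L[12]='3': occ=5, LF[12]=C('3')+5=8+5=13
L[13]='$': occ=0, LF[13]=C('$')+0=0+0=0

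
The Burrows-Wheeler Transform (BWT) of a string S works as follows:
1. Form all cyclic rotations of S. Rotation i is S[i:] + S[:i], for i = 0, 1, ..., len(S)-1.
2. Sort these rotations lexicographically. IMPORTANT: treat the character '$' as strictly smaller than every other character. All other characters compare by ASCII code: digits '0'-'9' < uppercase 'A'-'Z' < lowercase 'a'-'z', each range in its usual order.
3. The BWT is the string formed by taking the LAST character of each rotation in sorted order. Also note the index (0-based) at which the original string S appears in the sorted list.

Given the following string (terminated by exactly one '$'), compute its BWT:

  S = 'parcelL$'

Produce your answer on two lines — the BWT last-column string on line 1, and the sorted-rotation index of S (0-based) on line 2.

All 8 rotations (rotation i = S[i:]+S[:i]):
  rot[0] = parcelL$
  rot[1] = arcelL$p
  rot[2] = rcelL$pa
  rot[3] = celL$par
  rot[4] = elL$parc
  rot[5] = lL$parce
  rot[6] = L$parcel
  rot[7] = $parcelL
Sorted (with $ < everything):
  sorted[0] = $parcelL  (last char: 'L')
  sorted[1] = L$parcel  (last char: 'l')
  sorted[2] = arcelL$p  (last char: 'p')
  sorted[3] = celL$par  (last char: 'r')
  sorted[4] = elL$parc  (last char: 'c')
  sorted[5] = lL$parce  (last char: 'e')
  sorted[6] = parcelL$  (last char: '$')
  sorted[7] = rcelL$pa  (last char: 'a')
Last column: Llprce$a
Original string S is at sorted index 6

Answer: Llprce$a
6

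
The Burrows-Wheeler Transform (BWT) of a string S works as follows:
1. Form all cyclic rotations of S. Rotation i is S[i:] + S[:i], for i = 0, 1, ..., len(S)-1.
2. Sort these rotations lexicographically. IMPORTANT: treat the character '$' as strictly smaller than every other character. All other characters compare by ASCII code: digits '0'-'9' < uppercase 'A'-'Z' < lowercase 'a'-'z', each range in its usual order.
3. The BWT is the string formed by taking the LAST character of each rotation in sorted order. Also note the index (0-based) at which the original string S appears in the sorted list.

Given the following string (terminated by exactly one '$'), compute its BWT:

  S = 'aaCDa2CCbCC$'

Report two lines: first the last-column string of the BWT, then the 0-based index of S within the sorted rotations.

Answer: CaCb2aCCDa$C
10

Derivation:
All 12 rotations (rotation i = S[i:]+S[:i]):
  rot[0] = aaCDa2CCbCC$
  rot[1] = aCDa2CCbCC$a
  rot[2] = CDa2CCbCC$aa
  rot[3] = Da2CCbCC$aaC
  rot[4] = a2CCbCC$aaCD
  rot[5] = 2CCbCC$aaCDa
  rot[6] = CCbCC$aaCDa2
  rot[7] = CbCC$aaCDa2C
  rot[8] = bCC$aaCDa2CC
  rot[9] = CC$aaCDa2CCb
  rot[10] = C$aaCDa2CCbC
  rot[11] = $aaCDa2CCbCC
Sorted (with $ < everything):
  sorted[0] = $aaCDa2CCbCC  (last char: 'C')
  sorted[1] = 2CCbCC$aaCDa  (last char: 'a')
  sorted[2] = C$aaCDa2CCbC  (last char: 'C')
  sorted[3] = CC$aaCDa2CCb  (last char: 'b')
  sorted[4] = CCbCC$aaCDa2  (last char: '2')
  sorted[5] = CDa2CCbCC$aa  (last char: 'a')
  sorted[6] = CbCC$aaCDa2C  (last char: 'C')
  sorted[7] = Da2CCbCC$aaC  (last char: 'C')
  sorted[8] = a2CCbCC$aaCD  (last char: 'D')
  sorted[9] = aCDa2CCbCC$a  (last char: 'a')
  sorted[10] = aaCDa2CCbCC$  (last char: '$')
  sorted[11] = bCC$aaCDa2CC  (last char: 'C')
Last column: CaCb2aCCDa$C
Original string S is at sorted index 10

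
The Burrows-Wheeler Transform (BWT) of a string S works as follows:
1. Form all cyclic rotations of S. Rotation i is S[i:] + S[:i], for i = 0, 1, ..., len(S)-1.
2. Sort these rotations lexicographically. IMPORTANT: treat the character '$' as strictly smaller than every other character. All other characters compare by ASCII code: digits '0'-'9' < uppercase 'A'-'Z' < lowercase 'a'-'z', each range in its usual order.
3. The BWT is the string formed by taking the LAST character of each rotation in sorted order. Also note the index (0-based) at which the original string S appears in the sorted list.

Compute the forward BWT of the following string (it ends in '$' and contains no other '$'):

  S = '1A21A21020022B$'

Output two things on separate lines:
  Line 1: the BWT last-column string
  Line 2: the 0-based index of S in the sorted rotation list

All 15 rotations (rotation i = S[i:]+S[:i]):
  rot[0] = 1A21A21020022B$
  rot[1] = A21A21020022B$1
  rot[2] = 21A21020022B$1A
  rot[3] = 1A21020022B$1A2
  rot[4] = A21020022B$1A21
  rot[5] = 21020022B$1A21A
  rot[6] = 1020022B$1A21A2
  rot[7] = 020022B$1A21A21
  rot[8] = 20022B$1A21A210
  rot[9] = 0022B$1A21A2102
  rot[10] = 022B$1A21A21020
  rot[11] = 22B$1A21A210200
  rot[12] = 2B$1A21A2102002
  rot[13] = B$1A21A21020022
  rot[14] = $1A21A21020022B
Sorted (with $ < everything):
  sorted[0] = $1A21A21020022B  (last char: 'B')
  sorted[1] = 0022B$1A21A2102  (last char: '2')
  sorted[2] = 020022B$1A21A21  (last char: '1')
  sorted[3] = 022B$1A21A21020  (last char: '0')
  sorted[4] = 1020022B$1A21A2  (last char: '2')
  sorted[5] = 1A21020022B$1A2  (last char: '2')
  sorted[6] = 1A21A21020022B$  (last char: '$')
  sorted[7] = 20022B$1A21A210  (last char: '0')
  sorted[8] = 21020022B$1A21A  (last char: 'A')
  sorted[9] = 21A21020022B$1A  (last char: 'A')
  sorted[10] = 22B$1A21A210200  (last char: '0')
  sorted[11] = 2B$1A21A2102002  (last char: '2')
  sorted[12] = A21020022B$1A21  (last char: '1')
  sorted[13] = A21A21020022B$1  (last char: '1')
  sorted[14] = B$1A21A21020022  (last char: '2')
Last column: B21022$0AA02112
Original string S is at sorted index 6

Answer: B21022$0AA02112
6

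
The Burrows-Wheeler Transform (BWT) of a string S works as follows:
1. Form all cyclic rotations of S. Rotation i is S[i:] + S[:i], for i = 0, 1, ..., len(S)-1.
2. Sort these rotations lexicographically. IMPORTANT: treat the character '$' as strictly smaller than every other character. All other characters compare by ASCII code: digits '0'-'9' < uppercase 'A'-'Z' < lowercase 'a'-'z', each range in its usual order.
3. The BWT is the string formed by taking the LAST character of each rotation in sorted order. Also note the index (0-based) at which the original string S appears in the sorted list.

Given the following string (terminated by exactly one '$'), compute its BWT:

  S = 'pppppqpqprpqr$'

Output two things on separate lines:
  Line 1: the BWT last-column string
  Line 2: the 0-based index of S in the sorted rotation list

Answer: r$ppppqrqpppqp
1

Derivation:
All 14 rotations (rotation i = S[i:]+S[:i]):
  rot[0] = pppppqpqprpqr$
  rot[1] = ppppqpqprpqr$p
  rot[2] = pppqpqprpqr$pp
  rot[3] = ppqpqprpqr$ppp
  rot[4] = pqpqprpqr$pppp
  rot[5] = qpqprpqr$ppppp
  rot[6] = pqprpqr$pppppq
  rot[7] = qprpqr$pppppqp
  rot[8] = prpqr$pppppqpq
  rot[9] = rpqr$pppppqpqp
  rot[10] = pqr$pppppqpqpr
  rot[11] = qr$pppppqpqprp
  rot[12] = r$pppppqpqprpq
  rot[13] = $pppppqpqprpqr
Sorted (with $ < everything):
  sorted[0] = $pppppqpqprpqr  (last char: 'r')
  sorted[1] = pppppqpqprpqr$  (last char: '$')
  sorted[2] = ppppqpqprpqr$p  (last char: 'p')
  sorted[3] = pppqpqprpqr$pp  (last char: 'p')
  sorted[4] = ppqpqprpqr$ppp  (last char: 'p')
  sorted[5] = pqpqprpqr$pppp  (last char: 'p')
  sorted[6] = pqprpqr$pppppq  (last char: 'q')
  sorted[7] = pqr$pppppqpqpr  (last char: 'r')
  sorted[8] = prpqr$pppppqpq  (last char: 'q')
  sorted[9] = qpqprpqr$ppppp  (last char: 'p')
  sorted[10] = qprpqr$pppppqp  (last char: 'p')
  sorted[11] = qr$pppppqpqprp  (last char: 'p')
  sorted[12] = r$pppppqpqprpq  (last char: 'q')
  sorted[13] = rpqr$pppppqpqp  (last char: 'p')
Last column: r$ppppqrqpppqp
Original string S is at sorted index 1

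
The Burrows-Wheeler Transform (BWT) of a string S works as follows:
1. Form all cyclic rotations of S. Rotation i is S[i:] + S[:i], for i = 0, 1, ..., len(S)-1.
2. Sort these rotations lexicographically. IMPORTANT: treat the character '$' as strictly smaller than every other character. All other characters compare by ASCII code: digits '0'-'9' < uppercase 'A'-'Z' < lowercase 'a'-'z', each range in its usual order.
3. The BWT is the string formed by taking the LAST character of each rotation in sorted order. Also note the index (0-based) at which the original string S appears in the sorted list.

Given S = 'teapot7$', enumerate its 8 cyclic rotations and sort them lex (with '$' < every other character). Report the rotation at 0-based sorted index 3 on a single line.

Answer: eapot7$t

Derivation:
All 8 rotations (rotation i = S[i:]+S[:i]):
  rot[0] = teapot7$
  rot[1] = eapot7$t
  rot[2] = apot7$te
  rot[3] = pot7$tea
  rot[4] = ot7$teap
  rot[5] = t7$teapo
  rot[6] = 7$teapot
  rot[7] = $teapot7
Sorted (with $ < everything):
  sorted[0] = $teapot7
  sorted[1] = 7$teapot
  sorted[2] = apot7$te
  sorted[3] = eapot7$t
  sorted[4] = ot7$teap
  sorted[5] = pot7$tea
  sorted[6] = t7$teapo
  sorted[7] = teapot7$
sorted[3] = eapot7$t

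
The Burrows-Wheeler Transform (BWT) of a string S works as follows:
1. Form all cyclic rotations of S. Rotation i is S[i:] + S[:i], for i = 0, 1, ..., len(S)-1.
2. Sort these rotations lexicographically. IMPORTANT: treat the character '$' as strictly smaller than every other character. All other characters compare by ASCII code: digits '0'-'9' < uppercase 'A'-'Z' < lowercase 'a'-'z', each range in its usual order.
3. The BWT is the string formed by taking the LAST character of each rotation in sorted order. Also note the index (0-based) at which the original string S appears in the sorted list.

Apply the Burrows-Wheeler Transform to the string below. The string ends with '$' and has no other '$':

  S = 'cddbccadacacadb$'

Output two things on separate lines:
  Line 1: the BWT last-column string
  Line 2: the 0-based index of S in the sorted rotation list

Answer: bdcccddacab$aadc
11

Derivation:
All 16 rotations (rotation i = S[i:]+S[:i]):
  rot[0] = cddbccadacacadb$
  rot[1] = ddbccadacacadb$c
  rot[2] = dbccadacacadb$cd
  rot[3] = bccadacacadb$cdd
  rot[4] = ccadacacadb$cddb
  rot[5] = cadacacadb$cddbc
  rot[6] = adacacadb$cddbcc
  rot[7] = dacacadb$cddbcca
  rot[8] = acacadb$cddbccad
  rot[9] = cacadb$cddbccada
  rot[10] = acadb$cddbccadac
  rot[11] = cadb$cddbccadaca
  rot[12] = adb$cddbccadacac
  rot[13] = db$cddbccadacaca
  rot[14] = b$cddbccadacacad
  rot[15] = $cddbccadacacadb
Sorted (with $ < everything):
  sorted[0] = $cddbccadacacadb  (last char: 'b')
  sorted[1] = acacadb$cddbccad  (last char: 'd')
  sorted[2] = acadb$cddbccadac  (last char: 'c')
  sorted[3] = adacacadb$cddbcc  (last char: 'c')
  sorted[4] = adb$cddbccadacac  (last char: 'c')
  sorted[5] = b$cddbccadacacad  (last char: 'd')
  sorted[6] = bccadacacadb$cdd  (last char: 'd')
  sorted[7] = cacadb$cddbccada  (last char: 'a')
  sorted[8] = cadacacadb$cddbc  (last char: 'c')
  sorted[9] = cadb$cddbccadaca  (last char: 'a')
  sorted[10] = ccadacacadb$cddb  (last char: 'b')
  sorted[11] = cddbccadacacadb$  (last char: '$')
  sorted[12] = dacacadb$cddbcca  (last char: 'a')
  sorted[13] = db$cddbccadacaca  (last char: 'a')
  sorted[14] = dbccadacacadb$cd  (last char: 'd')
  sorted[15] = ddbccadacacadb$c  (last char: 'c')
Last column: bdcccddacab$aadc
Original string S is at sorted index 11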